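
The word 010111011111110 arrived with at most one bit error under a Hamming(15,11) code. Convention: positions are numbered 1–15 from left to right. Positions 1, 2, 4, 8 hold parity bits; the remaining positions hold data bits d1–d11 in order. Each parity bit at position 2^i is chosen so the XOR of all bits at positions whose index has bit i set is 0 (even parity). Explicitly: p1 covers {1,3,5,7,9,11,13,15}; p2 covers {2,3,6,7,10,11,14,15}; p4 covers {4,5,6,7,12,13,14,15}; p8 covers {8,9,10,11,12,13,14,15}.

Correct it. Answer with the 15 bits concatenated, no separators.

010111011011110

s1 (pos 1,3,5,7,9,11,13,15): 0⊕0⊕1⊕0⊕1⊕1⊕1⊕0 = 0
s2 (pos 2,3,6,7,10,11,14,15): 1⊕0⊕1⊕0⊕1⊕1⊕1⊕0 = 1
s4 (pos 4,5,6,7,12,13,14,15): 1⊕1⊕1⊕0⊕1⊕1⊕1⊕0 = 0
s8 (pos 8,9,10,11,12,13,14,15): 1⊕1⊕1⊕1⊕1⊕1⊕1⊕0 = 1
Syndrome s8…s1 = 1010 → error at position 10.
Flip position 10: 010111011111110 → 010111011011110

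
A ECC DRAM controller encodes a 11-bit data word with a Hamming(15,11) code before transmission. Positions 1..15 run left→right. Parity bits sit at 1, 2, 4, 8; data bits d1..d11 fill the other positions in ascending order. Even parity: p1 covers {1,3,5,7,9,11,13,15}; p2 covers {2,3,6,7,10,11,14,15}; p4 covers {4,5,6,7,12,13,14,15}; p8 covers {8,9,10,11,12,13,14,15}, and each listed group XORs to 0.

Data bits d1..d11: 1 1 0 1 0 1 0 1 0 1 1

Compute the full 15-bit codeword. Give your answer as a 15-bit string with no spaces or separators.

011110100101011

Place data at non-parity positions: p1 p2 1 p4 1 0 1 p8 0 1 0 1 0 1 1
p1 (pos 1,3,5,7,9,11,13,15): XOR of data positions = 1⊕1⊕1⊕0⊕0⊕0⊕1 = 0
p2 (pos 2,3,6,7,10,11,14,15): XOR of data positions = 1⊕0⊕1⊕1⊕0⊕1⊕1 = 1
p4 (pos 4,5,6,7,12,13,14,15): XOR of data positions = 1⊕0⊕1⊕1⊕0⊕1⊕1 = 1
p8 (pos 8,9,10,11,12,13,14,15): XOR of data positions = 0⊕1⊕0⊕1⊕0⊕1⊕1 = 0
Codeword: 011110100101011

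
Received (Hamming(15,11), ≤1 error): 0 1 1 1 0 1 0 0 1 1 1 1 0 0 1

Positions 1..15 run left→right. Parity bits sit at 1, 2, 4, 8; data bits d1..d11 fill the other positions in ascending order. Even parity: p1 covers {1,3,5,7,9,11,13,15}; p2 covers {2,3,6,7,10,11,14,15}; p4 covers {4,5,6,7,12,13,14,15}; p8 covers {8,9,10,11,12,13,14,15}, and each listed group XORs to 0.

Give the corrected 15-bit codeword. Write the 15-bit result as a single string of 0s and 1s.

011101011111001

s1 (pos 1,3,5,7,9,11,13,15): 0⊕1⊕0⊕0⊕1⊕1⊕0⊕1 = 0
s2 (pos 2,3,6,7,10,11,14,15): 1⊕1⊕1⊕0⊕1⊕1⊕0⊕1 = 0
s4 (pos 4,5,6,7,12,13,14,15): 1⊕0⊕1⊕0⊕1⊕0⊕0⊕1 = 0
s8 (pos 8,9,10,11,12,13,14,15): 0⊕1⊕1⊕1⊕1⊕0⊕0⊕1 = 1
Syndrome s8…s1 = 1000 → error at position 8.
Flip position 8: 011101001111001 → 011101011111001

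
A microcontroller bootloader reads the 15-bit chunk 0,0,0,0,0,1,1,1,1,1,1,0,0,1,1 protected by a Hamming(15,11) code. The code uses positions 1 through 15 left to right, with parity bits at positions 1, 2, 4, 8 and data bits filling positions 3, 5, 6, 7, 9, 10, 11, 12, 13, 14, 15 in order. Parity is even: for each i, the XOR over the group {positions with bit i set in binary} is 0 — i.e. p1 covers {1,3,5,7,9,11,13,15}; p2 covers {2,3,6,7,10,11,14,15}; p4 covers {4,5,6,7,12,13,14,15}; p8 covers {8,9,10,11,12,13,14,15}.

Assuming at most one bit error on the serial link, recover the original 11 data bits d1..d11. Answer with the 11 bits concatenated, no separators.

s1 (pos 1,3,5,7,9,11,13,15): 0⊕0⊕0⊕1⊕1⊕1⊕0⊕1 = 0
s2 (pos 2,3,6,7,10,11,14,15): 0⊕0⊕1⊕1⊕1⊕1⊕1⊕1 = 0
s4 (pos 4,5,6,7,12,13,14,15): 0⊕0⊕1⊕1⊕0⊕0⊕1⊕1 = 0
s8 (pos 8,9,10,11,12,13,14,15): 1⊕1⊕1⊕1⊕0⊕0⊕1⊕1 = 0
Syndrome s8…s1 = 0000 → no error.
Read data bits from positions 3,5,6,7,9,10,11,12,13,14,15: 00111110011

00111110011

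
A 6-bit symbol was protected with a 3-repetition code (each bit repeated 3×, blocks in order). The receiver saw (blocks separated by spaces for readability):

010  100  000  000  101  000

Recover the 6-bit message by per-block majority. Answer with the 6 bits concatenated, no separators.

000010

Block 1 (010): 1 one → 0
Block 2 (100): 1 one → 0
Block 3 (000): 0 ones → 0
Block 4 (000): 0 ones → 0
Block 5 (101): 2 ones → 1
Block 6 (000): 0 ones → 0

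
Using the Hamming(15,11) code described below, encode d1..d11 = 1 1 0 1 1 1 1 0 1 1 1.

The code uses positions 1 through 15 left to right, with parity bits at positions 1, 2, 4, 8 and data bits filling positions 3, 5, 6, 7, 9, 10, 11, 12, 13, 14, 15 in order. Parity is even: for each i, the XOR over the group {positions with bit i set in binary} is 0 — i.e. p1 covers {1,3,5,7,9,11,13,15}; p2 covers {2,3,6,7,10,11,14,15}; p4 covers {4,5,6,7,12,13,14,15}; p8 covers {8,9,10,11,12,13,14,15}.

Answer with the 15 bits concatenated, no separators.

Place data at non-parity positions: p1 p2 1 p4 1 0 1 p8 1 1 1 0 1 1 1
p1 (pos 1,3,5,7,9,11,13,15): XOR of data positions = 1⊕1⊕1⊕1⊕1⊕1⊕1 = 1
p2 (pos 2,3,6,7,10,11,14,15): XOR of data positions = 1⊕0⊕1⊕1⊕1⊕1⊕1 = 0
p4 (pos 4,5,6,7,12,13,14,15): XOR of data positions = 1⊕0⊕1⊕0⊕1⊕1⊕1 = 1
p8 (pos 8,9,10,11,12,13,14,15): XOR of data positions = 1⊕1⊕1⊕0⊕1⊕1⊕1 = 0
Codeword: 101110101110111

101110101110111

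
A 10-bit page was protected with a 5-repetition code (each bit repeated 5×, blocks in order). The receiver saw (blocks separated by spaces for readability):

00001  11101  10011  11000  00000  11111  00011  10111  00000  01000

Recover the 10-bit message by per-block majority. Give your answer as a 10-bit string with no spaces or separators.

0110010100

Block 1 (00001): 1 one → 0
Block 2 (11101): 4 ones → 1
Block 3 (10011): 3 ones → 1
Block 4 (11000): 2 ones → 0
Block 5 (00000): 0 ones → 0
Block 6 (11111): 5 ones → 1
Block 7 (00011): 2 ones → 0
Block 8 (10111): 4 ones → 1
Block 9 (00000): 0 ones → 0
Block 10 (01000): 1 one → 0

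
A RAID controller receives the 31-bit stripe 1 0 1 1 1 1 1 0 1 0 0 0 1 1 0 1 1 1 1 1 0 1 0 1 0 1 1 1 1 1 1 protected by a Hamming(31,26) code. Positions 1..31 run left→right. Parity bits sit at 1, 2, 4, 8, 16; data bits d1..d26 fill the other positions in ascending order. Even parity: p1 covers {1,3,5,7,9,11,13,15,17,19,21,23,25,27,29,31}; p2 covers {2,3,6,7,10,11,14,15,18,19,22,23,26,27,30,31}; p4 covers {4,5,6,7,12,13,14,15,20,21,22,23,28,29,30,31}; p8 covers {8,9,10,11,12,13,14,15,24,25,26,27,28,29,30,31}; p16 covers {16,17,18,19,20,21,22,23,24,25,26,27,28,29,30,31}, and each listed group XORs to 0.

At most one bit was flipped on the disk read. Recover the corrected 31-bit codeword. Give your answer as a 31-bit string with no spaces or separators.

1011111010001101110101010111111

s1 (pos 1,3,5,7,9,11,13,15,17,19,21,23,25,27,29,31): 1⊕1⊕1⊕1⊕1⊕0⊕1⊕0⊕1⊕1⊕0⊕0⊕0⊕1⊕1⊕1 = 1
s2 (pos 2,3,6,7,10,11,14,15,18,19,22,23,26,27,30,31): 0⊕1⊕1⊕1⊕0⊕0⊕1⊕0⊕1⊕1⊕1⊕0⊕1⊕1⊕1⊕1 = 1
s4 (pos 4,5,6,7,12,13,14,15,20,21,22,23,28,29,30,31): 1⊕1⊕1⊕1⊕0⊕1⊕1⊕0⊕1⊕0⊕1⊕0⊕1⊕1⊕1⊕1 = 0
s8 (pos 8,9,10,11,12,13,14,15,24,25,26,27,28,29,30,31): 0⊕1⊕0⊕0⊕0⊕1⊕1⊕0⊕1⊕0⊕1⊕1⊕1⊕1⊕1⊕1 = 0
s16 (pos 16,17,18,19,20,21,22,23,24,25,26,27,28,29,30,31): 1⊕1⊕1⊕1⊕1⊕0⊕1⊕0⊕1⊕0⊕1⊕1⊕1⊕1⊕1⊕1 = 1
Syndrome s16…s1 = 10011 → error at position 19.
Flip position 19: 1011111010001101111101010111111 → 1011111010001101110101010111111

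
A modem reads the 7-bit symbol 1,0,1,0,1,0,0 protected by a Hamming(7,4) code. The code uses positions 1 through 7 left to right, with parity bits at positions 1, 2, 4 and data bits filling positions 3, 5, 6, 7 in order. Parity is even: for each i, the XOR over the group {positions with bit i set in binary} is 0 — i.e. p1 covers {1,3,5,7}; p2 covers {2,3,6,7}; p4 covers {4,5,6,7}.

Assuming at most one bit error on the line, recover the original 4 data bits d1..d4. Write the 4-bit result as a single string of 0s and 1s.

s1 (pos 1,3,5,7): 1⊕1⊕1⊕0 = 1
s2 (pos 2,3,6,7): 0⊕1⊕0⊕0 = 1
s4 (pos 4,5,6,7): 0⊕1⊕0⊕0 = 1
Syndrome s4…s1 = 111 → error at position 7.
Flip position 7: 1010100 → 1010101
Read data bits from positions 3,5,6,7: 1101

1101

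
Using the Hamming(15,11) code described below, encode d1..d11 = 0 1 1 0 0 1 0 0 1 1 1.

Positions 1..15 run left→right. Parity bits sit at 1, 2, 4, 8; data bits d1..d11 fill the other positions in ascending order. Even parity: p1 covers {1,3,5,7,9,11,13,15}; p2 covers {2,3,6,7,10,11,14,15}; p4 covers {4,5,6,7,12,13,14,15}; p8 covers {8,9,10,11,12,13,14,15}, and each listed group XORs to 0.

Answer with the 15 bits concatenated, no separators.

Place data at non-parity positions: p1 p2 0 p4 1 1 0 p8 0 1 0 0 1 1 1
p1 (pos 1,3,5,7,9,11,13,15): XOR of data positions = 0⊕1⊕0⊕0⊕0⊕1⊕1 = 1
p2 (pos 2,3,6,7,10,11,14,15): XOR of data positions = 0⊕1⊕0⊕1⊕0⊕1⊕1 = 0
p4 (pos 4,5,6,7,12,13,14,15): XOR of data positions = 1⊕1⊕0⊕0⊕1⊕1⊕1 = 1
p8 (pos 8,9,10,11,12,13,14,15): XOR of data positions = 0⊕1⊕0⊕0⊕1⊕1⊕1 = 0
Codeword: 100111000100111

100111000100111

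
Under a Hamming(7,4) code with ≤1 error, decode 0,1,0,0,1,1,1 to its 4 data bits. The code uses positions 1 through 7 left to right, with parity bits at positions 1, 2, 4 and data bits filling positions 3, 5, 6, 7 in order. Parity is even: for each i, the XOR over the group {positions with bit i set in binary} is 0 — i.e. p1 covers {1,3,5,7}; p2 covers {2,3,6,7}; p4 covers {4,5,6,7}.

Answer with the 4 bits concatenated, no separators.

0101

s1 (pos 1,3,5,7): 0⊕0⊕1⊕1 = 0
s2 (pos 2,3,6,7): 1⊕0⊕1⊕1 = 1
s4 (pos 4,5,6,7): 0⊕1⊕1⊕1 = 1
Syndrome s4…s1 = 110 → error at position 6.
Flip position 6: 0100111 → 0100101
Read data bits from positions 3,5,6,7: 0101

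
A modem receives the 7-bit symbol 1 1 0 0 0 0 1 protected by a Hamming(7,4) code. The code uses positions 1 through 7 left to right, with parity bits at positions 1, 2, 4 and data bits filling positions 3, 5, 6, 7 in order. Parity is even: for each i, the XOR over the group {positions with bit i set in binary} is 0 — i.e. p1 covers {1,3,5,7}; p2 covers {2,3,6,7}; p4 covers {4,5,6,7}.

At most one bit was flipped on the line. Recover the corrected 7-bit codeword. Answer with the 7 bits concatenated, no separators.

s1 (pos 1,3,5,7): 1⊕0⊕0⊕1 = 0
s2 (pos 2,3,6,7): 1⊕0⊕0⊕1 = 0
s4 (pos 4,5,6,7): 0⊕0⊕0⊕1 = 1
Syndrome s4…s1 = 100 → error at position 4.
Flip position 4: 1100001 → 1101001

1101001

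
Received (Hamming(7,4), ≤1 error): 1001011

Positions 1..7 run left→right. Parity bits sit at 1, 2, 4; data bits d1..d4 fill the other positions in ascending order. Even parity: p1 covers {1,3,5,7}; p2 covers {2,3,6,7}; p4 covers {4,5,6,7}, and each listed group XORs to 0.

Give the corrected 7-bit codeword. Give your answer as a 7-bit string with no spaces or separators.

1000011

s1 (pos 1,3,5,7): 1⊕0⊕0⊕1 = 0
s2 (pos 2,3,6,7): 0⊕0⊕1⊕1 = 0
s4 (pos 4,5,6,7): 1⊕0⊕1⊕1 = 1
Syndrome s4…s1 = 100 → error at position 4.
Flip position 4: 1001011 → 1000011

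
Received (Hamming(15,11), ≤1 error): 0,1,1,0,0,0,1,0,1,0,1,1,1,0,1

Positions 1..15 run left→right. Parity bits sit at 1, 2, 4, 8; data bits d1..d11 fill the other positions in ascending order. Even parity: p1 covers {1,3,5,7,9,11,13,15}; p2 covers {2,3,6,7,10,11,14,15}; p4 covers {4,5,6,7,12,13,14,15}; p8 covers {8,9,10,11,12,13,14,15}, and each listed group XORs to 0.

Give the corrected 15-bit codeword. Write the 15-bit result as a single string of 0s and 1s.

s1 (pos 1,3,5,7,9,11,13,15): 0⊕1⊕0⊕1⊕1⊕1⊕1⊕1 = 0
s2 (pos 2,3,6,7,10,11,14,15): 1⊕1⊕0⊕1⊕0⊕1⊕0⊕1 = 1
s4 (pos 4,5,6,7,12,13,14,15): 0⊕0⊕0⊕1⊕1⊕1⊕0⊕1 = 0
s8 (pos 8,9,10,11,12,13,14,15): 0⊕1⊕0⊕1⊕1⊕1⊕0⊕1 = 1
Syndrome s8…s1 = 1010 → error at position 10.
Flip position 10: 011000101011101 → 011000101111101

011000101111101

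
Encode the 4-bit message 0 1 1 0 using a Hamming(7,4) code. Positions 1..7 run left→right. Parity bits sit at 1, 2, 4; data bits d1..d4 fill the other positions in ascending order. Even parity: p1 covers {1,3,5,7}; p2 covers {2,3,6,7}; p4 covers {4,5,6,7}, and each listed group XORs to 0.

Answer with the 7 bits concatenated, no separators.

Place data at non-parity positions: p1 p2 0 p4 1 1 0
p1 (pos 1,3,5,7): XOR of data positions = 0⊕1⊕0 = 1
p2 (pos 2,3,6,7): XOR of data positions = 0⊕1⊕0 = 1
p4 (pos 4,5,6,7): XOR of data positions = 1⊕1⊕0 = 0
Codeword: 1100110

1100110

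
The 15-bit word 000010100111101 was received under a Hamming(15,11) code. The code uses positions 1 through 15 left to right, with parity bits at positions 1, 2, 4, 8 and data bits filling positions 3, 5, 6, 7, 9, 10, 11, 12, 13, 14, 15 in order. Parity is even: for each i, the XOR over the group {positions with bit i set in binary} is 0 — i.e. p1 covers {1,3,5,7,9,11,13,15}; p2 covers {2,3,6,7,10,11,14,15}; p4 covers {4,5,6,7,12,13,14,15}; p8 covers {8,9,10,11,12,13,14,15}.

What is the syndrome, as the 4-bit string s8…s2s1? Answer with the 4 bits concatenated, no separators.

s1 (pos 1,3,5,7,9,11,13,15): 0⊕0⊕1⊕1⊕0⊕1⊕1⊕1 = 1
s2 (pos 2,3,6,7,10,11,14,15): 0⊕0⊕0⊕1⊕1⊕1⊕0⊕1 = 0
s4 (pos 4,5,6,7,12,13,14,15): 0⊕1⊕0⊕1⊕1⊕1⊕0⊕1 = 1
s8 (pos 8,9,10,11,12,13,14,15): 0⊕0⊕1⊕1⊕1⊕1⊕0⊕1 = 1
Syndrome s8…s1 = 1101 → error at position 13.

1101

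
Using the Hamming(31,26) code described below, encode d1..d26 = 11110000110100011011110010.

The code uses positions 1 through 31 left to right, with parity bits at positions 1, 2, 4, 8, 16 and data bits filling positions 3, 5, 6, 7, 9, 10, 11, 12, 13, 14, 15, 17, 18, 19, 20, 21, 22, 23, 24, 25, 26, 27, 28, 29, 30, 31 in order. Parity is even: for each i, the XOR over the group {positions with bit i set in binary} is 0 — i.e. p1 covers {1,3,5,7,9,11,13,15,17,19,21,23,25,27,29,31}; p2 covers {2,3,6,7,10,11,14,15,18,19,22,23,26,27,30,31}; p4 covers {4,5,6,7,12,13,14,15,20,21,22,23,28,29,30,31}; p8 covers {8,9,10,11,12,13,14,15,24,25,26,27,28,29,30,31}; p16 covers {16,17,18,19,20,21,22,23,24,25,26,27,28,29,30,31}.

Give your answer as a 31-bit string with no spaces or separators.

Place data at non-parity positions: p1 p2 1 p4 1 1 1 p8 0 0 0 0 1 1 0 p16 1 0 0 0 1 1 0 1 1 1 1 0 0 1 0
p1 (pos 1,3,5,7,9,11,13,15,17,19,21,23,25,27,29,31): XOR of data positions = 1⊕1⊕1⊕0⊕0⊕1⊕0⊕1⊕0⊕1⊕0⊕1⊕1⊕0⊕0 = 0
p2 (pos 2,3,6,7,10,11,14,15,18,19,22,23,26,27,30,31): XOR of data positions = 1⊕1⊕1⊕0⊕0⊕1⊕0⊕0⊕0⊕1⊕0⊕1⊕1⊕1⊕0 = 0
p4 (pos 4,5,6,7,12,13,14,15,20,21,22,23,28,29,30,31): XOR of data positions = 1⊕1⊕1⊕0⊕1⊕1⊕0⊕0⊕1⊕1⊕0⊕0⊕0⊕1⊕0 = 0
p8 (pos 8,9,10,11,12,13,14,15,24,25,26,27,28,29,30,31): XOR of data positions = 0⊕0⊕0⊕0⊕1⊕1⊕0⊕1⊕1⊕1⊕1⊕0⊕0⊕1⊕0 = 1
p16 (pos 16,17,18,19,20,21,22,23,24,25,26,27,28,29,30,31): XOR of data positions = 1⊕0⊕0⊕0⊕1⊕1⊕0⊕1⊕1⊕1⊕1⊕0⊕0⊕1⊕0 = 0
Codeword: 0010111100001100100011011110010

0010111100001100100011011110010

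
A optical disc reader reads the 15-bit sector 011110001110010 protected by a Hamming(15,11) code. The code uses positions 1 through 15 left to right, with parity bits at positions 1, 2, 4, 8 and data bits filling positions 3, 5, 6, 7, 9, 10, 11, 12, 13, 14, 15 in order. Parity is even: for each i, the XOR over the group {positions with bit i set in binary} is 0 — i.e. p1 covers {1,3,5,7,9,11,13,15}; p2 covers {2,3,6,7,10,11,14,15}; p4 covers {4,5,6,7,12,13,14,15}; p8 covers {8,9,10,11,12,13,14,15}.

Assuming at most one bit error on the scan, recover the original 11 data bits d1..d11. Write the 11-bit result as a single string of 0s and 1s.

s1 (pos 1,3,5,7,9,11,13,15): 0⊕1⊕1⊕0⊕1⊕1⊕0⊕0 = 0
s2 (pos 2,3,6,7,10,11,14,15): 1⊕1⊕0⊕0⊕1⊕1⊕1⊕0 = 1
s4 (pos 4,5,6,7,12,13,14,15): 1⊕1⊕0⊕0⊕0⊕0⊕1⊕0 = 1
s8 (pos 8,9,10,11,12,13,14,15): 0⊕1⊕1⊕1⊕0⊕0⊕1⊕0 = 0
Syndrome s8…s1 = 0110 → error at position 6.
Flip position 6: 011110001110010 → 011111001110010
Read data bits from positions 3,5,6,7,9,10,11,12,13,14,15: 11101110010

11101110010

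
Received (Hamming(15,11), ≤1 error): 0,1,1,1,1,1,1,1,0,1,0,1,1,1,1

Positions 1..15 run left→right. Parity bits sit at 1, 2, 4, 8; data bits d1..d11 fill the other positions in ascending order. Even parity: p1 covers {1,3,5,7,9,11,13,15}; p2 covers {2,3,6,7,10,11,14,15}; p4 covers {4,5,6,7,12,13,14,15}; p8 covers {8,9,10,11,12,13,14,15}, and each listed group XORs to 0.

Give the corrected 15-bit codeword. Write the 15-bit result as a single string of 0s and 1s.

s1 (pos 1,3,5,7,9,11,13,15): 0⊕1⊕1⊕1⊕0⊕0⊕1⊕1 = 1
s2 (pos 2,3,6,7,10,11,14,15): 1⊕1⊕1⊕1⊕1⊕0⊕1⊕1 = 1
s4 (pos 4,5,6,7,12,13,14,15): 1⊕1⊕1⊕1⊕1⊕1⊕1⊕1 = 0
s8 (pos 8,9,10,11,12,13,14,15): 1⊕0⊕1⊕0⊕1⊕1⊕1⊕1 = 0
Syndrome s8…s1 = 0011 → error at position 3.
Flip position 3: 011111110101111 → 010111110101111

010111110101111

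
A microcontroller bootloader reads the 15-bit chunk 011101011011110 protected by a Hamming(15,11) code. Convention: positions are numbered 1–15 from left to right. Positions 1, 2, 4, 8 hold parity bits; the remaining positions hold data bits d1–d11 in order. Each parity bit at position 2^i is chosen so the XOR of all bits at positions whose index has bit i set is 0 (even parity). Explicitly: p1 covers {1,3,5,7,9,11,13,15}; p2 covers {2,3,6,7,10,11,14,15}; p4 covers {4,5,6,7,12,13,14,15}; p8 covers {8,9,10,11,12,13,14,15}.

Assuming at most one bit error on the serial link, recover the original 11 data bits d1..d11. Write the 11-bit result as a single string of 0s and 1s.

s1 (pos 1,3,5,7,9,11,13,15): 0⊕1⊕0⊕0⊕1⊕1⊕1⊕0 = 0
s2 (pos 2,3,6,7,10,11,14,15): 1⊕1⊕1⊕0⊕0⊕1⊕1⊕0 = 1
s4 (pos 4,5,6,7,12,13,14,15): 1⊕0⊕1⊕0⊕1⊕1⊕1⊕0 = 1
s8 (pos 8,9,10,11,12,13,14,15): 1⊕1⊕0⊕1⊕1⊕1⊕1⊕0 = 0
Syndrome s8…s1 = 0110 → error at position 6.
Flip position 6: 011101011011110 → 011100011011110
Read data bits from positions 3,5,6,7,9,10,11,12,13,14,15: 10001011110

10001011110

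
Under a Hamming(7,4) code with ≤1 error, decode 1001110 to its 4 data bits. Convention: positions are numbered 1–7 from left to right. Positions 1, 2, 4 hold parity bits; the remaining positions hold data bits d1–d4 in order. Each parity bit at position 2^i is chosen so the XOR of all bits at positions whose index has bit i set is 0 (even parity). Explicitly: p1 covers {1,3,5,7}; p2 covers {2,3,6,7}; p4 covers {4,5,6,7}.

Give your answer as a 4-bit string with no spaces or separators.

0100

s1 (pos 1,3,5,7): 1⊕0⊕1⊕0 = 0
s2 (pos 2,3,6,7): 0⊕0⊕1⊕0 = 1
s4 (pos 4,5,6,7): 1⊕1⊕1⊕0 = 1
Syndrome s4…s1 = 110 → error at position 6.
Flip position 6: 1001110 → 1001100
Read data bits from positions 3,5,6,7: 0100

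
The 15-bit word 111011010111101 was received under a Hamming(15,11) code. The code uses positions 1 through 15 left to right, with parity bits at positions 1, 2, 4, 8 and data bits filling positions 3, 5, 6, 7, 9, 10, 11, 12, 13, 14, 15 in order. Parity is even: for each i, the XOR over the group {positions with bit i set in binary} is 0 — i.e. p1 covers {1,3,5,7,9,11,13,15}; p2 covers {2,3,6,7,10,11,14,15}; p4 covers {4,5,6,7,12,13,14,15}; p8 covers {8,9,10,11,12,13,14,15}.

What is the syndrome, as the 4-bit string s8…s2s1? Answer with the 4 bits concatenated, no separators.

s1 (pos 1,3,5,7,9,11,13,15): 1⊕1⊕1⊕0⊕0⊕1⊕1⊕1 = 0
s2 (pos 2,3,6,7,10,11,14,15): 1⊕1⊕1⊕0⊕1⊕1⊕0⊕1 = 0
s4 (pos 4,5,6,7,12,13,14,15): 0⊕1⊕1⊕0⊕1⊕1⊕0⊕1 = 1
s8 (pos 8,9,10,11,12,13,14,15): 1⊕0⊕1⊕1⊕1⊕1⊕0⊕1 = 0
Syndrome s8…s1 = 0100 → error at position 4.

0100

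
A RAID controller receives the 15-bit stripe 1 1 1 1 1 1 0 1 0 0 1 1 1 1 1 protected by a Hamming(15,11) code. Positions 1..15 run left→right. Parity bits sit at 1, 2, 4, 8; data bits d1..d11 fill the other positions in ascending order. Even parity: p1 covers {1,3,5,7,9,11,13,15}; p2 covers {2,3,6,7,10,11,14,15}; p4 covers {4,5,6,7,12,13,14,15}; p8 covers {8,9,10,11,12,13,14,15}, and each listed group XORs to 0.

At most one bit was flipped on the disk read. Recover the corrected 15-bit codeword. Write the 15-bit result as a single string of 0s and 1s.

s1 (pos 1,3,5,7,9,11,13,15): 1⊕1⊕1⊕0⊕0⊕1⊕1⊕1 = 0
s2 (pos 2,3,6,7,10,11,14,15): 1⊕1⊕1⊕0⊕0⊕1⊕1⊕1 = 0
s4 (pos 4,5,6,7,12,13,14,15): 1⊕1⊕1⊕0⊕1⊕1⊕1⊕1 = 1
s8 (pos 8,9,10,11,12,13,14,15): 1⊕0⊕0⊕1⊕1⊕1⊕1⊕1 = 0
Syndrome s8…s1 = 0100 → error at position 4.
Flip position 4: 111111010011111 → 111011010011111

111011010011111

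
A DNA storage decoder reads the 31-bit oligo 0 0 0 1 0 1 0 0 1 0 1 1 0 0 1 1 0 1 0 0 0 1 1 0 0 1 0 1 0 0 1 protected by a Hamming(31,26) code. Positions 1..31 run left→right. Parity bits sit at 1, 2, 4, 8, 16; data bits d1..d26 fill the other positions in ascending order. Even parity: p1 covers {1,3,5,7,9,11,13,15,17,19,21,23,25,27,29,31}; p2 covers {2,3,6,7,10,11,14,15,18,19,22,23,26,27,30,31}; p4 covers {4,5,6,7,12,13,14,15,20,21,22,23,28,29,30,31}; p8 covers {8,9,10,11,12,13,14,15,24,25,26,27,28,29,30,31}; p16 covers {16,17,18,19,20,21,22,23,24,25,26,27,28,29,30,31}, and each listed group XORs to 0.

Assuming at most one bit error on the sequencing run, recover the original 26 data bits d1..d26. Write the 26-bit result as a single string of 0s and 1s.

00101011001010001101101001

s1 (pos 1,3,5,7,9,11,13,15,17,19,21,23,25,27,29,31): 0⊕0⊕0⊕0⊕1⊕1⊕0⊕1⊕0⊕0⊕0⊕1⊕0⊕0⊕0⊕1 = 1
s2 (pos 2,3,6,7,10,11,14,15,18,19,22,23,26,27,30,31): 0⊕0⊕1⊕0⊕0⊕1⊕0⊕1⊕1⊕0⊕1⊕1⊕1⊕0⊕0⊕1 = 0
s4 (pos 4,5,6,7,12,13,14,15,20,21,22,23,28,29,30,31): 1⊕0⊕1⊕0⊕1⊕0⊕0⊕1⊕0⊕0⊕1⊕1⊕1⊕0⊕0⊕1 = 0
s8 (pos 8,9,10,11,12,13,14,15,24,25,26,27,28,29,30,31): 0⊕1⊕0⊕1⊕1⊕0⊕0⊕1⊕0⊕0⊕1⊕0⊕1⊕0⊕0⊕1 = 1
s16 (pos 16,17,18,19,20,21,22,23,24,25,26,27,28,29,30,31): 1⊕0⊕1⊕0⊕0⊕0⊕1⊕1⊕0⊕0⊕1⊕0⊕1⊕0⊕0⊕1 = 1
Syndrome s16…s1 = 11001 → error at position 25.
Flip position 25: 0001010010110011010001100101001 → 0001010010110011010001101101001
Read data bits from positions 3,5,6,7,9,10,11,12,13,14,15,17,18,19,20,21,22,23,24,25,26,27,28,29,30,31: 00101011001010001101101001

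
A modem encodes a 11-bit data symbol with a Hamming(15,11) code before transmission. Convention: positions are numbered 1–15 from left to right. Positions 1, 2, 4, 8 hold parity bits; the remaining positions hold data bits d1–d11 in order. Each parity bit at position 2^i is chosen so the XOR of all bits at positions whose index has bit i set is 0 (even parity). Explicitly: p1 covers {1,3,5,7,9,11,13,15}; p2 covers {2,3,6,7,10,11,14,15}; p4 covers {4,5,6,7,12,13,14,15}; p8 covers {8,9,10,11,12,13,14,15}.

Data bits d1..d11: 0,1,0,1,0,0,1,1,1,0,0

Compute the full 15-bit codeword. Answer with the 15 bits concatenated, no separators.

000010110011100

Place data at non-parity positions: p1 p2 0 p4 1 0 1 p8 0 0 1 1 1 0 0
p1 (pos 1,3,5,7,9,11,13,15): XOR of data positions = 0⊕1⊕1⊕0⊕1⊕1⊕0 = 0
p2 (pos 2,3,6,7,10,11,14,15): XOR of data positions = 0⊕0⊕1⊕0⊕1⊕0⊕0 = 0
p4 (pos 4,5,6,7,12,13,14,15): XOR of data positions = 1⊕0⊕1⊕1⊕1⊕0⊕0 = 0
p8 (pos 8,9,10,11,12,13,14,15): XOR of data positions = 0⊕0⊕1⊕1⊕1⊕0⊕0 = 1
Codeword: 000010110011100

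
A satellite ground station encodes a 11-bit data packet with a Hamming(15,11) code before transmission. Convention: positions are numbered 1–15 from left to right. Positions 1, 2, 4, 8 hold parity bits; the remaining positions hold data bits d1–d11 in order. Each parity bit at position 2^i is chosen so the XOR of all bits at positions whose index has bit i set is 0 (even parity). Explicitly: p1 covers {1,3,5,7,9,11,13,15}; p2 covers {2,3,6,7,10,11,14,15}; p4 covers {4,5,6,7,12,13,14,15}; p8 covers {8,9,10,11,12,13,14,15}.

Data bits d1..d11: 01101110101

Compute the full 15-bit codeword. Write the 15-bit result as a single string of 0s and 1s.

100011011110101

Place data at non-parity positions: p1 p2 0 p4 1 1 0 p8 1 1 1 0 1 0 1
p1 (pos 1,3,5,7,9,11,13,15): XOR of data positions = 0⊕1⊕0⊕1⊕1⊕1⊕1 = 1
p2 (pos 2,3,6,7,10,11,14,15): XOR of data positions = 0⊕1⊕0⊕1⊕1⊕0⊕1 = 0
p4 (pos 4,5,6,7,12,13,14,15): XOR of data positions = 1⊕1⊕0⊕0⊕1⊕0⊕1 = 0
p8 (pos 8,9,10,11,12,13,14,15): XOR of data positions = 1⊕1⊕1⊕0⊕1⊕0⊕1 = 1
Codeword: 100011011110101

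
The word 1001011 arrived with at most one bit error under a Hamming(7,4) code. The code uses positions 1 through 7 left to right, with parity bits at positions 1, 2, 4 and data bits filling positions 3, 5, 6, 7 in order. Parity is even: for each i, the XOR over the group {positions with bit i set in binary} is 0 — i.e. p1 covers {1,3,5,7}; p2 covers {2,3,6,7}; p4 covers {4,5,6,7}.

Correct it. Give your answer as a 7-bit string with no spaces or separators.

1000011

s1 (pos 1,3,5,7): 1⊕0⊕0⊕1 = 0
s2 (pos 2,3,6,7): 0⊕0⊕1⊕1 = 0
s4 (pos 4,5,6,7): 1⊕0⊕1⊕1 = 1
Syndrome s4…s1 = 100 → error at position 4.
Flip position 4: 1001011 → 1000011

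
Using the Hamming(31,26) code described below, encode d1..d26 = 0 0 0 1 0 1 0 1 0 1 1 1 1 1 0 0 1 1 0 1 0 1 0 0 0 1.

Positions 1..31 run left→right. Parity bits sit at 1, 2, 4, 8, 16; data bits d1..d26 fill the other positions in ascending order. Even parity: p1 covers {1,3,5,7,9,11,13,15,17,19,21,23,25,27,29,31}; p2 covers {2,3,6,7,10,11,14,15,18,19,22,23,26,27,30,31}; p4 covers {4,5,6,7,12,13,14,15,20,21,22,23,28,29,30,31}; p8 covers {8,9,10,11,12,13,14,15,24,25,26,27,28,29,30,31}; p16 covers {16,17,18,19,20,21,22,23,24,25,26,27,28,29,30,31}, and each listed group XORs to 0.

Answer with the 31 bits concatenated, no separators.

0001001101010110111001101010001

Place data at non-parity positions: p1 p2 0 p4 0 0 1 p8 0 1 0 1 0 1 1 p16 1 1 1 0 0 1 1 0 1 0 1 0 0 0 1
p1 (pos 1,3,5,7,9,11,13,15,17,19,21,23,25,27,29,31): XOR of data positions = 0⊕0⊕1⊕0⊕0⊕0⊕1⊕1⊕1⊕0⊕1⊕1⊕1⊕0⊕1 = 0
p2 (pos 2,3,6,7,10,11,14,15,18,19,22,23,26,27,30,31): XOR of data positions = 0⊕0⊕1⊕1⊕0⊕1⊕1⊕1⊕1⊕1⊕1⊕0⊕1⊕0⊕1 = 0
p4 (pos 4,5,6,7,12,13,14,15,20,21,22,23,28,29,30,31): XOR of data positions = 0⊕0⊕1⊕1⊕0⊕1⊕1⊕0⊕0⊕1⊕1⊕0⊕0⊕0⊕1 = 1
p8 (pos 8,9,10,11,12,13,14,15,24,25,26,27,28,29,30,31): XOR of data positions = 0⊕1⊕0⊕1⊕0⊕1⊕1⊕0⊕1⊕0⊕1⊕0⊕0⊕0⊕1 = 1
p16 (pos 16,17,18,19,20,21,22,23,24,25,26,27,28,29,30,31): XOR of data positions = 1⊕1⊕1⊕0⊕0⊕1⊕1⊕0⊕1⊕0⊕1⊕0⊕0⊕0⊕1 = 0
Codeword: 0001001101010110111001101010001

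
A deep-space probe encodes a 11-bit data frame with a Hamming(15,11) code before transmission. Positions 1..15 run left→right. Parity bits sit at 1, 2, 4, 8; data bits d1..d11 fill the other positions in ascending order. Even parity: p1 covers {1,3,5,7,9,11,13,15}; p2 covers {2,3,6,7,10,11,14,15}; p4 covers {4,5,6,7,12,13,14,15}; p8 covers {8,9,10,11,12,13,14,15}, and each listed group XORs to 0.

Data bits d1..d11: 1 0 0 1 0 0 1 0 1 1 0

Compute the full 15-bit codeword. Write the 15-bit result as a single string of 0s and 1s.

Place data at non-parity positions: p1 p2 1 p4 0 0 1 p8 0 0 1 0 1 1 0
p1 (pos 1,3,5,7,9,11,13,15): XOR of data positions = 1⊕0⊕1⊕0⊕1⊕1⊕0 = 0
p2 (pos 2,3,6,7,10,11,14,15): XOR of data positions = 1⊕0⊕1⊕0⊕1⊕1⊕0 = 0
p4 (pos 4,5,6,7,12,13,14,15): XOR of data positions = 0⊕0⊕1⊕0⊕1⊕1⊕0 = 1
p8 (pos 8,9,10,11,12,13,14,15): XOR of data positions = 0⊕0⊕1⊕0⊕1⊕1⊕0 = 1
Codeword: 001100110010110

001100110010110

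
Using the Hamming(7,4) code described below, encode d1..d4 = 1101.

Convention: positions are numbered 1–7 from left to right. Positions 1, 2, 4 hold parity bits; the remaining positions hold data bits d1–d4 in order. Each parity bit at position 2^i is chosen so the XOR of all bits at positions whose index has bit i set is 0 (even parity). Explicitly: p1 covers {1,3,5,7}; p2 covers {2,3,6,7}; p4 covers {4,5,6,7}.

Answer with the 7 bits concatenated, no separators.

1010101

Place data at non-parity positions: p1 p2 1 p4 1 0 1
p1 (pos 1,3,5,7): XOR of data positions = 1⊕1⊕1 = 1
p2 (pos 2,3,6,7): XOR of data positions = 1⊕0⊕1 = 0
p4 (pos 4,5,6,7): XOR of data positions = 1⊕0⊕1 = 0
Codeword: 1010101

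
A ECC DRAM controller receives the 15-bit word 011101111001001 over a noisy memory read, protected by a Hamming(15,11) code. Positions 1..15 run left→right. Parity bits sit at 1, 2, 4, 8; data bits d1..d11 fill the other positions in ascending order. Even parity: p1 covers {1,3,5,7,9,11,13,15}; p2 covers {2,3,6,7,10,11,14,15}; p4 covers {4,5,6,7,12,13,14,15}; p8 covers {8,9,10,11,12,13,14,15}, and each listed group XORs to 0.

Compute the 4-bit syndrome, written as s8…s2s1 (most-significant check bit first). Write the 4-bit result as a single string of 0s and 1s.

s1 (pos 1,3,5,7,9,11,13,15): 0⊕1⊕0⊕1⊕1⊕0⊕0⊕1 = 0
s2 (pos 2,3,6,7,10,11,14,15): 1⊕1⊕1⊕1⊕0⊕0⊕0⊕1 = 1
s4 (pos 4,5,6,7,12,13,14,15): 1⊕0⊕1⊕1⊕1⊕0⊕0⊕1 = 1
s8 (pos 8,9,10,11,12,13,14,15): 1⊕1⊕0⊕0⊕1⊕0⊕0⊕1 = 0
Syndrome s8…s1 = 0110 → error at position 6.

0110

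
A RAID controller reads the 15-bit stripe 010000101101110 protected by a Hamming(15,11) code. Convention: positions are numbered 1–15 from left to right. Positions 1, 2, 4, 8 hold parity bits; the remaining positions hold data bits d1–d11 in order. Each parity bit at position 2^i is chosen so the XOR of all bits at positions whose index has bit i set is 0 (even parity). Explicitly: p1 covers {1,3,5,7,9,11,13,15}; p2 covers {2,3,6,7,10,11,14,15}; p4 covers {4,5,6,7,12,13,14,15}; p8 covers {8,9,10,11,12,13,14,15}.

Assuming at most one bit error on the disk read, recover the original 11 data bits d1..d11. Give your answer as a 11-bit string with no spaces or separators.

s1 (pos 1,3,5,7,9,11,13,15): 0⊕0⊕0⊕1⊕1⊕0⊕1⊕0 = 1
s2 (pos 2,3,6,7,10,11,14,15): 1⊕0⊕0⊕1⊕1⊕0⊕1⊕0 = 0
s4 (pos 4,5,6,7,12,13,14,15): 0⊕0⊕0⊕1⊕1⊕1⊕1⊕0 = 0
s8 (pos 8,9,10,11,12,13,14,15): 0⊕1⊕1⊕0⊕1⊕1⊕1⊕0 = 1
Syndrome s8…s1 = 1001 → error at position 9.
Flip position 9: 010000101101110 → 010000100101110
Read data bits from positions 3,5,6,7,9,10,11,12,13,14,15: 00010101110

00010101110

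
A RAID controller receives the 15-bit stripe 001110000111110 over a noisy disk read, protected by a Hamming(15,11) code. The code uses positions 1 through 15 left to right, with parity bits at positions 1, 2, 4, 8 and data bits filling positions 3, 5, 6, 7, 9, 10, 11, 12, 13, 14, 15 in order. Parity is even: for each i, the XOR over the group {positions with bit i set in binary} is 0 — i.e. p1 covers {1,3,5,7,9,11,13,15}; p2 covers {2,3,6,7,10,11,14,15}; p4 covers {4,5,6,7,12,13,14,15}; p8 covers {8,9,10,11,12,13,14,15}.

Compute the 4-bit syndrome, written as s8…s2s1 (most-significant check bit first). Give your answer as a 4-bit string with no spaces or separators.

s1 (pos 1,3,5,7,9,11,13,15): 0⊕1⊕1⊕0⊕0⊕1⊕1⊕0 = 0
s2 (pos 2,3,6,7,10,11,14,15): 0⊕1⊕0⊕0⊕1⊕1⊕1⊕0 = 0
s4 (pos 4,5,6,7,12,13,14,15): 1⊕1⊕0⊕0⊕1⊕1⊕1⊕0 = 1
s8 (pos 8,9,10,11,12,13,14,15): 0⊕0⊕1⊕1⊕1⊕1⊕1⊕0 = 1
Syndrome s8…s1 = 1100 → error at position 12.

1100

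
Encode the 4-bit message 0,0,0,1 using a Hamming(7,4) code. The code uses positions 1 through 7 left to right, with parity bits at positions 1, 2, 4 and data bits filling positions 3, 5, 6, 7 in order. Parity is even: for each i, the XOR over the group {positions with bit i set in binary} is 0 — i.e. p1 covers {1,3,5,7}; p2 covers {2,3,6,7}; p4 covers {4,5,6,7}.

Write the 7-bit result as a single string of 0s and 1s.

Place data at non-parity positions: p1 p2 0 p4 0 0 1
p1 (pos 1,3,5,7): XOR of data positions = 0⊕0⊕1 = 1
p2 (pos 2,3,6,7): XOR of data positions = 0⊕0⊕1 = 1
p4 (pos 4,5,6,7): XOR of data positions = 0⊕0⊕1 = 1
Codeword: 1101001

1101001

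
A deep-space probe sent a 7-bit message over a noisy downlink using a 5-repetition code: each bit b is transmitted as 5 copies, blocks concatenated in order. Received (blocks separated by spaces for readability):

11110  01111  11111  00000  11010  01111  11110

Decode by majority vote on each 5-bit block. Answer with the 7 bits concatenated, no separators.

Block 1 (11110): 4 ones → 1
Block 2 (01111): 4 ones → 1
Block 3 (11111): 5 ones → 1
Block 4 (00000): 0 ones → 0
Block 5 (11010): 3 ones → 1
Block 6 (01111): 4 ones → 1
Block 7 (11110): 4 ones → 1

1110111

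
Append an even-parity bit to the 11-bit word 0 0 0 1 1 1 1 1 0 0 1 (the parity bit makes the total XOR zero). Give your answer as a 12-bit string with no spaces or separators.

000111110010

XOR of the 11 data bits: 0⊕0⊕0⊕1⊕1⊕1⊕1⊕1⊕0⊕0⊕1 = 0
Parity bit = 0 (so all 12 bits XOR to 0).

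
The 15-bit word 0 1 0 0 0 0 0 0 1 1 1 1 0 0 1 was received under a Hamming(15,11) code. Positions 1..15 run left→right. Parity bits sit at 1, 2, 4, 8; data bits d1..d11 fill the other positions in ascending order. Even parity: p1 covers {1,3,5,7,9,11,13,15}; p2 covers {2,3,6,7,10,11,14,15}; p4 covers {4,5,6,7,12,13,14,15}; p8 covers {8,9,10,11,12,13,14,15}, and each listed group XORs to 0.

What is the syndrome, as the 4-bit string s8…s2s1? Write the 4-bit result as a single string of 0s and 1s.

1001

s1 (pos 1,3,5,7,9,11,13,15): 0⊕0⊕0⊕0⊕1⊕1⊕0⊕1 = 1
s2 (pos 2,3,6,7,10,11,14,15): 1⊕0⊕0⊕0⊕1⊕1⊕0⊕1 = 0
s4 (pos 4,5,6,7,12,13,14,15): 0⊕0⊕0⊕0⊕1⊕0⊕0⊕1 = 0
s8 (pos 8,9,10,11,12,13,14,15): 0⊕1⊕1⊕1⊕1⊕0⊕0⊕1 = 1
Syndrome s8…s1 = 1001 → error at position 9.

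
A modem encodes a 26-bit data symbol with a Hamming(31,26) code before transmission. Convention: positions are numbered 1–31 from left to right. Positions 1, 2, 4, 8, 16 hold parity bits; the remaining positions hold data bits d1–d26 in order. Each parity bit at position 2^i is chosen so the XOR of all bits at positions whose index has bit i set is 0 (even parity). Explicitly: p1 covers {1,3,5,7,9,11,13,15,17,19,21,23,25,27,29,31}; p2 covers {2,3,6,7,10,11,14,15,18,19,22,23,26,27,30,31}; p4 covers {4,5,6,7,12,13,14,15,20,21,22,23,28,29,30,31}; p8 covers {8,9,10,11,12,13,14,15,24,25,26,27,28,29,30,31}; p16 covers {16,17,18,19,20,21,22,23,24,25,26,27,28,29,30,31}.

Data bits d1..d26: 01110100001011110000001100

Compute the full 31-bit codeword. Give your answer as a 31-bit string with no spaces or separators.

Place data at non-parity positions: p1 p2 0 p4 1 1 1 p8 0 1 0 0 0 0 1 p16 0 1 1 1 1 0 0 0 0 0 0 1 1 0 0
p1 (pos 1,3,5,7,9,11,13,15,17,19,21,23,25,27,29,31): XOR of data positions = 0⊕1⊕1⊕0⊕0⊕0⊕1⊕0⊕1⊕1⊕0⊕0⊕0⊕1⊕0 = 0
p2 (pos 2,3,6,7,10,11,14,15,18,19,22,23,26,27,30,31): XOR of data positions = 0⊕1⊕1⊕1⊕0⊕0⊕1⊕1⊕1⊕0⊕0⊕0⊕0⊕0⊕0 = 0
p4 (pos 4,5,6,7,12,13,14,15,20,21,22,23,28,29,30,31): XOR of data positions = 1⊕1⊕1⊕0⊕0⊕0⊕1⊕1⊕1⊕0⊕0⊕1⊕1⊕0⊕0 = 0
p8 (pos 8,9,10,11,12,13,14,15,24,25,26,27,28,29,30,31): XOR of data positions = 0⊕1⊕0⊕0⊕0⊕0⊕1⊕0⊕0⊕0⊕0⊕1⊕1⊕0⊕0 = 0
p16 (pos 16,17,18,19,20,21,22,23,24,25,26,27,28,29,30,31): XOR of data positions = 0⊕1⊕1⊕1⊕1⊕0⊕0⊕0⊕0⊕0⊕0⊕1⊕1⊕0⊕0 = 0
Codeword: 0000111001000010011110000001100

0000111001000010011110000001100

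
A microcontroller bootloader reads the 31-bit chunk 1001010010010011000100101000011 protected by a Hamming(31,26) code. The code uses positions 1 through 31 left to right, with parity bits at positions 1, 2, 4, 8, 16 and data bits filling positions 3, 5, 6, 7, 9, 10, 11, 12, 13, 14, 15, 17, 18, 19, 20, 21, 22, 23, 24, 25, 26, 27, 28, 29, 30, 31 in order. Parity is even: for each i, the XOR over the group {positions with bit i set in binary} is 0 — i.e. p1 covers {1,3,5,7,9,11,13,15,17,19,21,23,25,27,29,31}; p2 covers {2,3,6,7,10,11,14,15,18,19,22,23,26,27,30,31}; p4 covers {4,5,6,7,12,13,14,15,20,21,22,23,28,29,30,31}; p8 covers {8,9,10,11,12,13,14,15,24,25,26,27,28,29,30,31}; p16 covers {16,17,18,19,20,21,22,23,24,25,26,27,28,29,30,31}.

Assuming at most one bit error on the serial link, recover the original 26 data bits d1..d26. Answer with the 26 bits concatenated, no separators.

s1 (pos 1,3,5,7,9,11,13,15,17,19,21,23,25,27,29,31): 1⊕0⊕0⊕0⊕1⊕0⊕0⊕1⊕0⊕0⊕0⊕1⊕1⊕0⊕0⊕1 = 0
s2 (pos 2,3,6,7,10,11,14,15,18,19,22,23,26,27,30,31): 0⊕0⊕1⊕0⊕0⊕0⊕0⊕1⊕0⊕0⊕0⊕1⊕0⊕0⊕1⊕1 = 1
s4 (pos 4,5,6,7,12,13,14,15,20,21,22,23,28,29,30,31): 1⊕0⊕1⊕0⊕1⊕0⊕0⊕1⊕1⊕0⊕0⊕1⊕0⊕0⊕1⊕1 = 0
s8 (pos 8,9,10,11,12,13,14,15,24,25,26,27,28,29,30,31): 0⊕1⊕0⊕0⊕1⊕0⊕0⊕1⊕0⊕1⊕0⊕0⊕0⊕0⊕1⊕1 = 0
s16 (pos 16,17,18,19,20,21,22,23,24,25,26,27,28,29,30,31): 1⊕0⊕0⊕0⊕1⊕0⊕0⊕1⊕0⊕1⊕0⊕0⊕0⊕0⊕1⊕1 = 0
Syndrome s16…s1 = 00010 → error at position 2.
Flip position 2: 1001010010010011000100101000011 → 1101010010010011000100101000011
Read data bits from positions 3,5,6,7,9,10,11,12,13,14,15,17,18,19,20,21,22,23,24,25,26,27,28,29,30,31: 00101001001000100101000011

00101001001000100101000011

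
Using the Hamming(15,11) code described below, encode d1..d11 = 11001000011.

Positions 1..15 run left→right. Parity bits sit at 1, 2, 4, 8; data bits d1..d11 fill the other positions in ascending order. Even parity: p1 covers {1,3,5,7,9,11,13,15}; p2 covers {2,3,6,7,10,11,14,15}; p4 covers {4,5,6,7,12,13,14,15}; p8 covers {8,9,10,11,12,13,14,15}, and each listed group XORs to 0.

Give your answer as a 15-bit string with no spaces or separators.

Place data at non-parity positions: p1 p2 1 p4 1 0 0 p8 1 0 0 0 0 1 1
p1 (pos 1,3,5,7,9,11,13,15): XOR of data positions = 1⊕1⊕0⊕1⊕0⊕0⊕1 = 0
p2 (pos 2,3,6,7,10,11,14,15): XOR of data positions = 1⊕0⊕0⊕0⊕0⊕1⊕1 = 1
p4 (pos 4,5,6,7,12,13,14,15): XOR of data positions = 1⊕0⊕0⊕0⊕0⊕1⊕1 = 1
p8 (pos 8,9,10,11,12,13,14,15): XOR of data positions = 1⊕0⊕0⊕0⊕0⊕1⊕1 = 1
Codeword: 011110011000011

011110011000011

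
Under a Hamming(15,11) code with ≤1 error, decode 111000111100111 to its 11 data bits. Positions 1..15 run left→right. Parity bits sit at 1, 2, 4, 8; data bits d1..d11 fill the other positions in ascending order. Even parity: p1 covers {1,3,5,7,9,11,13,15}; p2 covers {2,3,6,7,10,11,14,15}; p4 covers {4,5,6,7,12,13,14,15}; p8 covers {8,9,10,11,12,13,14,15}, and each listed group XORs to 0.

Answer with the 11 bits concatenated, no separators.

s1 (pos 1,3,5,7,9,11,13,15): 1⊕1⊕0⊕1⊕1⊕0⊕1⊕1 = 0
s2 (pos 2,3,6,7,10,11,14,15): 1⊕1⊕0⊕1⊕1⊕0⊕1⊕1 = 0
s4 (pos 4,5,6,7,12,13,14,15): 0⊕0⊕0⊕1⊕0⊕1⊕1⊕1 = 0
s8 (pos 8,9,10,11,12,13,14,15): 1⊕1⊕1⊕0⊕0⊕1⊕1⊕1 = 0
Syndrome s8…s1 = 0000 → no error.
Read data bits from positions 3,5,6,7,9,10,11,12,13,14,15: 10011100111

10011100111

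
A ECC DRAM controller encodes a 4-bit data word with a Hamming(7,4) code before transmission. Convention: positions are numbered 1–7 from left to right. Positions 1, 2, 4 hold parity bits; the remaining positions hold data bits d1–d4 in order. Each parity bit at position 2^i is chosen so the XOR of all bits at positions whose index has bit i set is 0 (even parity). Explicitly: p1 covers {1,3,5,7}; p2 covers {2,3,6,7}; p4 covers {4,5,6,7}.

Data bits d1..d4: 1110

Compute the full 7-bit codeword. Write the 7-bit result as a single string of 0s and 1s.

Place data at non-parity positions: p1 p2 1 p4 1 1 0
p1 (pos 1,3,5,7): XOR of data positions = 1⊕1⊕0 = 0
p2 (pos 2,3,6,7): XOR of data positions = 1⊕1⊕0 = 0
p4 (pos 4,5,6,7): XOR of data positions = 1⊕1⊕0 = 0
Codeword: 0010110

0010110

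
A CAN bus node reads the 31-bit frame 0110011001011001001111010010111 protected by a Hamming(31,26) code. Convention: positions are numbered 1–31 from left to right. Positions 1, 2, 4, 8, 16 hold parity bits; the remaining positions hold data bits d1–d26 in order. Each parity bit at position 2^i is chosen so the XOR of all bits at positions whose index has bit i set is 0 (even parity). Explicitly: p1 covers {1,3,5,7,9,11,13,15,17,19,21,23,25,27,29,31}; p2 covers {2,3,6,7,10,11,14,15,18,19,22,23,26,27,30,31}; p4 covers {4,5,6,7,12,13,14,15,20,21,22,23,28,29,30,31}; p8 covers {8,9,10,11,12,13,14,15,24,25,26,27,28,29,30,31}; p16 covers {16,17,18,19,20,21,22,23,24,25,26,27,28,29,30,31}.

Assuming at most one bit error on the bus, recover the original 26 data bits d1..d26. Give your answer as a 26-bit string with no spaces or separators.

s1 (pos 1,3,5,7,9,11,13,15,17,19,21,23,25,27,29,31): 0⊕1⊕0⊕1⊕0⊕0⊕1⊕0⊕0⊕1⊕1⊕0⊕0⊕1⊕1⊕1 = 0
s2 (pos 2,3,6,7,10,11,14,15,18,19,22,23,26,27,30,31): 1⊕1⊕1⊕1⊕1⊕0⊕0⊕0⊕0⊕1⊕1⊕0⊕0⊕1⊕1⊕1 = 0
s4 (pos 4,5,6,7,12,13,14,15,20,21,22,23,28,29,30,31): 0⊕0⊕1⊕1⊕1⊕1⊕0⊕0⊕1⊕1⊕1⊕0⊕0⊕1⊕1⊕1 = 0
s8 (pos 8,9,10,11,12,13,14,15,24,25,26,27,28,29,30,31): 0⊕0⊕1⊕0⊕1⊕1⊕0⊕0⊕1⊕0⊕0⊕1⊕0⊕1⊕1⊕1 = 0
s16 (pos 16,17,18,19,20,21,22,23,24,25,26,27,28,29,30,31): 1⊕0⊕0⊕1⊕1⊕1⊕1⊕0⊕1⊕0⊕0⊕1⊕0⊕1⊕1⊕1 = 0
Syndrome s16…s1 = 00000 → no error.
Read data bits from positions 3,5,6,7,9,10,11,12,13,14,15,17,18,19,20,21,22,23,24,25,26,27,28,29,30,31: 10110101100001111010010111

10110101100001111010010111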